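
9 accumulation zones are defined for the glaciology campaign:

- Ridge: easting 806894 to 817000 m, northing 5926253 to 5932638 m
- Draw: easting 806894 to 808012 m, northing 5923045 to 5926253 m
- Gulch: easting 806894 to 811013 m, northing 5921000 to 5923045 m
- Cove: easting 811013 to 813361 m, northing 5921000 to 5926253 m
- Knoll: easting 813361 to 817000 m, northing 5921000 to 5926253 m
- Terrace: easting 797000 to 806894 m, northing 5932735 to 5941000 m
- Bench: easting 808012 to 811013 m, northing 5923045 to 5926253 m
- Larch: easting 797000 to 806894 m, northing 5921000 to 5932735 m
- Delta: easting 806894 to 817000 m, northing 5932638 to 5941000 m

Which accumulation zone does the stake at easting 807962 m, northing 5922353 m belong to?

The point has easting = 807962 and northing = 5922353.
Only Gulch satisfies 806894 ≤ easting ≤ 811013 and 5921000 ≤ northing ≤ 5923045.

Gulch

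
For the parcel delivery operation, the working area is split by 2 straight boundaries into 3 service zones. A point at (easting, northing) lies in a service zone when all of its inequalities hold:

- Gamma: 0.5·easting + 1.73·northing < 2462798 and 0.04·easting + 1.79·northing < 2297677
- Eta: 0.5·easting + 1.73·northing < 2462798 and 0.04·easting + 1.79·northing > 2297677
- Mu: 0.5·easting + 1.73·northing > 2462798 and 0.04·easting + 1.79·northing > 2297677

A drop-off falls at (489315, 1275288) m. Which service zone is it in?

Eta

0.5·489315 + 1.73·1275288 = 2450905.740, which is < 2462798
0.04·489315 + 1.79·1275288 = 2302338.120, which is > 2297677
This sign pattern matches Eta.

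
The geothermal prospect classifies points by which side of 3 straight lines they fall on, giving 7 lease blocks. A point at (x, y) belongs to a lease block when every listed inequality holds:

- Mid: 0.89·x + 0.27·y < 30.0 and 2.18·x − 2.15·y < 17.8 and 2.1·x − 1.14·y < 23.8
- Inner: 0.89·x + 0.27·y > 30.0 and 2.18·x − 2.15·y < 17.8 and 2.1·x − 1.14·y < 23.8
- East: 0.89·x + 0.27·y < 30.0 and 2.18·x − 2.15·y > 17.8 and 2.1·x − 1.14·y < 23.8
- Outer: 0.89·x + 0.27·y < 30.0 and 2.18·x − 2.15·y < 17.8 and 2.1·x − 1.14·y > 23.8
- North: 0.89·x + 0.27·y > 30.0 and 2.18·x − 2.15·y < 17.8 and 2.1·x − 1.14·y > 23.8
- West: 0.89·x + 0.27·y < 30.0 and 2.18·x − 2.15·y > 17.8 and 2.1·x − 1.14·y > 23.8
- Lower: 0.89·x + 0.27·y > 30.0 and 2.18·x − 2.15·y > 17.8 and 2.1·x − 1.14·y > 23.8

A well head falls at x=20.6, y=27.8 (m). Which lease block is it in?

Mid

0.89·20.6 + 0.27·27.8 = 25.840, which is < 30.0
2.18·20.6 − 2.15·27.8 = -14.862, which is < 17.8
2.1·20.6 − 1.14·27.8 = 11.568, which is < 23.8
This sign pattern matches Mid.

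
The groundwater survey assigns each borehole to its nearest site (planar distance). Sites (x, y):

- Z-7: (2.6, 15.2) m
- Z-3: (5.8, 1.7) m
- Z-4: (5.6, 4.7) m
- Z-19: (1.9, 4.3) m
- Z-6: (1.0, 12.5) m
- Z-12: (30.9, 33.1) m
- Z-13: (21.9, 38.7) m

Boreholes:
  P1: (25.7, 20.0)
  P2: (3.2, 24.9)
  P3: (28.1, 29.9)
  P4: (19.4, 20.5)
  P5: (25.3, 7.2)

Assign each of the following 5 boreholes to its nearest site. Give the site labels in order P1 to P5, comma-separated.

Z-12, Z-7, Z-12, Z-12, Z-4

P1 → Z-12 (d²=198.65)
P2 → Z-7 (d²=94.45)
P3 → Z-12 (d²=18.08)
P4 → Z-12 (d²=291.01)
P5 → Z-4 (d²=394.34)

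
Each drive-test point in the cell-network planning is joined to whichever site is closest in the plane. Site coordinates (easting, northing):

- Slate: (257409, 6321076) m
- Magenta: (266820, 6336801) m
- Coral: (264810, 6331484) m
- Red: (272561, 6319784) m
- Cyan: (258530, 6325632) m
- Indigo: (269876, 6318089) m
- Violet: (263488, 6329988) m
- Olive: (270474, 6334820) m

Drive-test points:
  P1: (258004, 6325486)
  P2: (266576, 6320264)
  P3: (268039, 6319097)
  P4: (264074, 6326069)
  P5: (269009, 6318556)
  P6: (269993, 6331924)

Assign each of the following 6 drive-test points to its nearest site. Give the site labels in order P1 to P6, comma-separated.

Cyan, Indigo, Indigo, Violet, Indigo, Olive

P1 → Cyan (d²=297992.00)
P2 → Indigo (d²=15620625.00)
P3 → Indigo (d²=4390633.00)
P4 → Violet (d²=15701957.00)
P5 → Indigo (d²=969778.00)
P6 → Olive (d²=8618177.00)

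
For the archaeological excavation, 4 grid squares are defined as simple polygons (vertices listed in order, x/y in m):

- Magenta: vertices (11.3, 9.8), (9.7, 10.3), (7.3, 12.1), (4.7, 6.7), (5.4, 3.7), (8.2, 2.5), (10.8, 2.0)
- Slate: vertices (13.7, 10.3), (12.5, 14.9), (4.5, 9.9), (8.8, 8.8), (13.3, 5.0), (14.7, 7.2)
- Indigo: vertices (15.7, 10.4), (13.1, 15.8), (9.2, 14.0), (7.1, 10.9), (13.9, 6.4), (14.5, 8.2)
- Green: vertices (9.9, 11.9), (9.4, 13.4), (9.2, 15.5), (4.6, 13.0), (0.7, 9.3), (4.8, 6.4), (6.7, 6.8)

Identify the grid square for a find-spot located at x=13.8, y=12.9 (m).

Indigo

Cast a ray rightward from (13.8, 12.9). For each polygon, the edges (by vertex number in listed order) whose endpoints lie on opposite sides of y = 12.9, where each meets that height, and whether that is right or left of the point:
Magenta: no edge straddles that height → 0 crossings.
Slate: 1–2 at x≈13.02 (left), 2–3 at x≈9.30 (left) → 0 crossings.
Indigo: 1–2 at x≈14.50 (right), 3–4 at x≈8.45 (left) → 1 crossing.
Green: 1–2 at x≈9.57 (left), 4–5 at x≈4.49 (left) → 0 crossings.
Only Indigo has an odd count, so the point is inside Indigo.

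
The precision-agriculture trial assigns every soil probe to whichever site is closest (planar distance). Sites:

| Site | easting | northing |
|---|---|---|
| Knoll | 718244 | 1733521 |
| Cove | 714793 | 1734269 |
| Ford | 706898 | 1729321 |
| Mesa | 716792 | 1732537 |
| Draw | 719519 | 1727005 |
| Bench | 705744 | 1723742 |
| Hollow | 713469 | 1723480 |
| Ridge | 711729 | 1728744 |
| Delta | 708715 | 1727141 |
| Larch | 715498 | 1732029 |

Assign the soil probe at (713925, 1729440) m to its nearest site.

Ridge

Squared distances to each site:
Knoll: 35308322.000; Cove: 24072665.000; Ford: 49392890.000; Mesa: 17811098.000; Draw: 37222061.000; Bench: 99395965.000; Hollow: 35729536.000; Ridge: 5306832.000; Delta: 32429501.000; Larch: 9177250.000.
Minimum at Ridge.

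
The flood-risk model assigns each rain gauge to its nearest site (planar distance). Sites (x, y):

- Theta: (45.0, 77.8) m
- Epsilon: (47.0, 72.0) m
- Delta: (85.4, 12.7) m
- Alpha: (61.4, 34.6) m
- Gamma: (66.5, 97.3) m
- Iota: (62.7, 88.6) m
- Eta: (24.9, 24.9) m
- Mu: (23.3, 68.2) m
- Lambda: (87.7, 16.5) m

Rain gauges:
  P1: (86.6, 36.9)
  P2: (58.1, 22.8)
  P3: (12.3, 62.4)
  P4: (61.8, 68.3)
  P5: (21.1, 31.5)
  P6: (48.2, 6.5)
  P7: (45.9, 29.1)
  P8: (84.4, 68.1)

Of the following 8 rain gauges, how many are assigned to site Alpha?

P1 → Lambda
P2 → Alpha
P3 → Mu
P4 → Epsilon
P5 → Eta
P6 → Eta
P7 → Alpha
P8 → Iota
2 of the 8 go to Alpha.

2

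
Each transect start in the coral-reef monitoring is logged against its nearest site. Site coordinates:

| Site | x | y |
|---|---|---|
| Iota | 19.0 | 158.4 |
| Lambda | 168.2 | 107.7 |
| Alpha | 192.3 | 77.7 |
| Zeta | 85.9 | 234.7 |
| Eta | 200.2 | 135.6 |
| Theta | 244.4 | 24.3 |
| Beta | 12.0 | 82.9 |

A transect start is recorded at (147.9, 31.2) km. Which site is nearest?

Squared distances to each site:
Iota: 32795.050; Lambda: 6264.340; Alpha: 4133.610; Zeta: 45256.250; Eta: 13634.650; Theta: 9359.860; Beta: 21141.700.
Minimum at Alpha.

Alpha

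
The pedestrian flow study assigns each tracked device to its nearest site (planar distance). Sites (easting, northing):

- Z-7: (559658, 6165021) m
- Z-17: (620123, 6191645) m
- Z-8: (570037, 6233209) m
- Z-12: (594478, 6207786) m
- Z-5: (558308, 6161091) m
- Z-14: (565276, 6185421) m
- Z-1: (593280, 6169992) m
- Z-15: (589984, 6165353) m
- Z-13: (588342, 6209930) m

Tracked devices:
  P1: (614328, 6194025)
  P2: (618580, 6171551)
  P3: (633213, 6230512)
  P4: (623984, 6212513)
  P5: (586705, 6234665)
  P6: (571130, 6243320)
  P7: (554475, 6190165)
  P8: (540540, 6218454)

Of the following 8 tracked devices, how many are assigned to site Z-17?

P1 → Z-17
P2 → Z-17
P3 → Z-17
P4 → Z-17
P5 → Z-8
P6 → Z-8
P7 → Z-14
P8 → Z-8
4 of the 8 go to Z-17.

4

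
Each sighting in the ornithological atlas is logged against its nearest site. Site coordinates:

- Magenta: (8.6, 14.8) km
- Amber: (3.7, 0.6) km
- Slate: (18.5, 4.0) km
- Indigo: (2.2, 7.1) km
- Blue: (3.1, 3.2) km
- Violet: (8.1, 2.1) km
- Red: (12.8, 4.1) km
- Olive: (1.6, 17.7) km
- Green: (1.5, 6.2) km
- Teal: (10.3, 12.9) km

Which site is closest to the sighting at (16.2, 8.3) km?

Slate

Squared distances to each site:
Magenta: 100.010; Amber: 215.540; Slate: 23.780; Indigo: 197.440; Blue: 197.620; Violet: 104.050; Red: 29.200; Olive: 301.520; Green: 220.500; Teal: 55.970.
Minimum at Slate.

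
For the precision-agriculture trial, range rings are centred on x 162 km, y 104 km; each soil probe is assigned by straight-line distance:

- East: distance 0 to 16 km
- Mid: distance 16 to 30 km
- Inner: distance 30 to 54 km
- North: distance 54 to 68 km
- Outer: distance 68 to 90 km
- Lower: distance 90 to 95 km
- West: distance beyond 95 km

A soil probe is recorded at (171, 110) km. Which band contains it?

Distance = √((171−162)² + (110−104)²) = √(81.000 + 36.000) = 10.817 km.
0 ≤ 10.817 < 16 → East.

East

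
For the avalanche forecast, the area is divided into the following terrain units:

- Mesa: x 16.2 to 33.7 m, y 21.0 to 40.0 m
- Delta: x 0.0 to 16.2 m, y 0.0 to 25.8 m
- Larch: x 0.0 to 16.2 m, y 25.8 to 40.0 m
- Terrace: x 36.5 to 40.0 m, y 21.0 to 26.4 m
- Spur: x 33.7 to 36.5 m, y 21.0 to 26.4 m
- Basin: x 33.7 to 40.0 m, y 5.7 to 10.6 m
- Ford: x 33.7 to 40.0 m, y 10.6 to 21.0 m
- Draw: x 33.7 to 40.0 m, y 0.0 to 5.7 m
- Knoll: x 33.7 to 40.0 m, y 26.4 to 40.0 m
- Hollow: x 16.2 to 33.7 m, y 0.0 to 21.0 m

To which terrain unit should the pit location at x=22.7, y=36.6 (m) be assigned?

The point has x = 22.7 and y = 36.6.
Only Mesa satisfies 16.2 ≤ x ≤ 33.7 and 21.0 ≤ y ≤ 40.0.

Mesa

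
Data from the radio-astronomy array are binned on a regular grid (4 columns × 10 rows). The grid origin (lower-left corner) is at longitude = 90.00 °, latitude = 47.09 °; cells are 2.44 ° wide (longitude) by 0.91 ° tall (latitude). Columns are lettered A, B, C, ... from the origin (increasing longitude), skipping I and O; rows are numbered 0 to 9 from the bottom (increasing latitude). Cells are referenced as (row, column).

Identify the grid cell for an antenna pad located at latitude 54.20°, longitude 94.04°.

(7, B)

Column index: ⌊(94.04 − 90.00) / 2.44⌋ = ⌊1.656⌋ = 1 → column B
Row offset from origin: ⌊(54.20 − 47.09) / 0.91⌋ = ⌊7.813⌋ = 7 → row 7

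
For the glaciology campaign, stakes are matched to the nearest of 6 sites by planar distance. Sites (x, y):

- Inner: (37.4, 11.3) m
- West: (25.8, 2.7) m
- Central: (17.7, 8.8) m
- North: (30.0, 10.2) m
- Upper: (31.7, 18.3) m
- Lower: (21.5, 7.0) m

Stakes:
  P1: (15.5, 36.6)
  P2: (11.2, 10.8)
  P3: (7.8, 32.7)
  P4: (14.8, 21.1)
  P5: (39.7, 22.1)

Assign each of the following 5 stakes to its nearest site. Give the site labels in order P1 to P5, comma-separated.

P1 → Upper (d²=597.33)
P2 → Central (d²=46.25)
P3 → Central (d²=669.22)
P4 → Central (d²=159.70)
P5 → Upper (d²=78.44)

Upper, Central, Central, Central, Upper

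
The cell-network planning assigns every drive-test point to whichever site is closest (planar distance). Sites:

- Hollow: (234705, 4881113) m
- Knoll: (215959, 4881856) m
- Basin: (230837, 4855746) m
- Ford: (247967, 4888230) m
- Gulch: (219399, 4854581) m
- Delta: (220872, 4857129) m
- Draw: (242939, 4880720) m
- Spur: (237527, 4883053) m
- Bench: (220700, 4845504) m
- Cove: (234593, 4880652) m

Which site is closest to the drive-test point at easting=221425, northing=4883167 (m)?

Knoll

Squared distances to each site:
Hollow: 180577316.000; Knoll: 31595877.000; Basin: 840496985.000; Ford: 730111733.000; Gulch: 821264072.000; Delta: 678283253.000; Draw: 468840005.000; Spur: 259287400.000; Bench: 1419027194.000; Cove: 179721449.000.
Minimum at Knoll.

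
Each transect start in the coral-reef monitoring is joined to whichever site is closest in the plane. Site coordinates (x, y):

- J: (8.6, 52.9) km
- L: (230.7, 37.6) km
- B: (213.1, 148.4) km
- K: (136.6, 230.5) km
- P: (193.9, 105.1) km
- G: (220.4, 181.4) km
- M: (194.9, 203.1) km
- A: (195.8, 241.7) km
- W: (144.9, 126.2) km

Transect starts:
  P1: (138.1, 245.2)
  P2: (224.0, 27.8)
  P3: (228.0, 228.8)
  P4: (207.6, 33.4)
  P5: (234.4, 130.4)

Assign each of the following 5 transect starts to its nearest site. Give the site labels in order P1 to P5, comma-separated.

P1 → K (d²=218.34)
P2 → L (d²=140.93)
P3 → A (d²=1203.25)
P4 → L (d²=551.25)
P5 → B (d²=777.69)

K, L, A, L, B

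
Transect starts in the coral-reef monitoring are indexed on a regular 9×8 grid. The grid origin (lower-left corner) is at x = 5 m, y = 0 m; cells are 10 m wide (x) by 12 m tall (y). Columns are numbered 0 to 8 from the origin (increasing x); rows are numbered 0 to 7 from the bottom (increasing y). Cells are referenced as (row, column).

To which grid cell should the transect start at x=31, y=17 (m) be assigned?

(1, 2)

Column index: ⌊(31 − 5) / 10⌋ = ⌊2.600⌋ = 2
Row offset from origin: ⌊(17 − 0) / 12⌋ = ⌊1.417⌋ = 1 → row 1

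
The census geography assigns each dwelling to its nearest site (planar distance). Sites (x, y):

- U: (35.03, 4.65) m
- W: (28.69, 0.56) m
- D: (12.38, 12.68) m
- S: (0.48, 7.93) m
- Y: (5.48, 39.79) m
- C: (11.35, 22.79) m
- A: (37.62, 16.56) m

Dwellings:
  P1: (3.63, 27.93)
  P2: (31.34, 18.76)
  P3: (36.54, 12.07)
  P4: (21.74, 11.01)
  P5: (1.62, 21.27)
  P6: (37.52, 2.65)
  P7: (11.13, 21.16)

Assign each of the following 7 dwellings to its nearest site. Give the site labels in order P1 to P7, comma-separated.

C, A, A, D, C, U, C

P1 → C (d²=86.02)
P2 → A (d²=44.28)
P3 → A (d²=21.33)
P4 → D (d²=90.40)
P5 → C (d²=96.98)
P6 → U (d²=10.20)
P7 → C (d²=2.71)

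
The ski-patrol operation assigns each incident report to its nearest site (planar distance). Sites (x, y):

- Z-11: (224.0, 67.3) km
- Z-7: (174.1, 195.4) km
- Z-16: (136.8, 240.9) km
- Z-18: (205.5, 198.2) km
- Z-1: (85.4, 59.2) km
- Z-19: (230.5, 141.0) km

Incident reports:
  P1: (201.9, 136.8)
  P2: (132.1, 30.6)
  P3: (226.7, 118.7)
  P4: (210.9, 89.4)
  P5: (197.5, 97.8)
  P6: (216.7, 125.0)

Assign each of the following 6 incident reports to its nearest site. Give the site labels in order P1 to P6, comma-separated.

P1 → Z-19 (d²=835.60)
P2 → Z-1 (d²=2998.85)
P3 → Z-19 (d²=511.73)
P4 → Z-11 (d²=660.02)
P5 → Z-11 (d²=1632.50)
P6 → Z-19 (d²=446.44)

Z-19, Z-1, Z-19, Z-11, Z-11, Z-19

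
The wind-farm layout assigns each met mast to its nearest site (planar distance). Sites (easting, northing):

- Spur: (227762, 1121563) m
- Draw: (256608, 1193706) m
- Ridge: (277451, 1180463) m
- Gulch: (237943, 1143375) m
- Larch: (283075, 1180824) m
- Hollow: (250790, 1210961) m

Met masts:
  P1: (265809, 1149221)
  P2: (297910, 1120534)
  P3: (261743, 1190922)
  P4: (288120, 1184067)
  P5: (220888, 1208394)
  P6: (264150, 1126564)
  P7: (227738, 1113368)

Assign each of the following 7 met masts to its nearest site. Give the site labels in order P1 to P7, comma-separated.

Gulch, Larch, Draw, Larch, Hollow, Gulch, Spur

P1 → Gulch (d²=810689672.00)
P2 → Larch (d²=3854961325.00)
P3 → Draw (d²=34118881.00)
P4 → Larch (d²=35969074.00)
P5 → Hollow (d²=900719093.00)
P6 → Gulch (d²=969416570.00)
P7 → Spur (d²=67158601.00)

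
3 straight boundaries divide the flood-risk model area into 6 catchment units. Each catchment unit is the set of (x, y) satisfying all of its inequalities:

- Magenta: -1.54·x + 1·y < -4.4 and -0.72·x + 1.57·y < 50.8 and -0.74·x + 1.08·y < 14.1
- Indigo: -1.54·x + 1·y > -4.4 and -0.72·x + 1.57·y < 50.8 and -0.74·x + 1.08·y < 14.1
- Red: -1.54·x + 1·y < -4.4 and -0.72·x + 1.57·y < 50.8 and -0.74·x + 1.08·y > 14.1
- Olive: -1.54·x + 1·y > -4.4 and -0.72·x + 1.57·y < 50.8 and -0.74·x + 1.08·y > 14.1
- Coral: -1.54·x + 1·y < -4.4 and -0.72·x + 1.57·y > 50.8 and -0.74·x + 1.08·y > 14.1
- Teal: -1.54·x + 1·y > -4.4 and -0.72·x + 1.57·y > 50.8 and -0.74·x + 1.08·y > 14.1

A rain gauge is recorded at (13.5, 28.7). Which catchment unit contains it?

-1.54·13.5 + 1·28.7 = 7.910, which is > -4.4
-0.72·13.5 + 1.57·28.7 = 35.339, which is < 50.8
-0.74·13.5 + 1.08·28.7 = 21.006, which is > 14.1
This sign pattern matches Olive.

Olive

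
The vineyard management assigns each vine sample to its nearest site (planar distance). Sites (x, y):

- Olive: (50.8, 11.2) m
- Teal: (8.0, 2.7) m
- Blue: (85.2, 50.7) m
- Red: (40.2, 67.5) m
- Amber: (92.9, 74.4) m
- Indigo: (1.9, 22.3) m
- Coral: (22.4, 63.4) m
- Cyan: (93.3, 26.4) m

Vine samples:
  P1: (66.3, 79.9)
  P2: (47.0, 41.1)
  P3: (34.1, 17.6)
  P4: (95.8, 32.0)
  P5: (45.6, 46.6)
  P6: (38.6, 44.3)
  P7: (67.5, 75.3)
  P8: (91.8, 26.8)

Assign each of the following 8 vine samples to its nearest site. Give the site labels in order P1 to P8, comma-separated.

P1 → Amber (d²=737.81)
P2 → Red (d²=743.20)
P3 → Olive (d²=319.85)
P4 → Cyan (d²=37.61)
P5 → Red (d²=465.97)
P6 → Red (d²=540.80)
P7 → Amber (d²=645.97)
P8 → Cyan (d²=2.41)

Amber, Red, Olive, Cyan, Red, Red, Amber, Cyan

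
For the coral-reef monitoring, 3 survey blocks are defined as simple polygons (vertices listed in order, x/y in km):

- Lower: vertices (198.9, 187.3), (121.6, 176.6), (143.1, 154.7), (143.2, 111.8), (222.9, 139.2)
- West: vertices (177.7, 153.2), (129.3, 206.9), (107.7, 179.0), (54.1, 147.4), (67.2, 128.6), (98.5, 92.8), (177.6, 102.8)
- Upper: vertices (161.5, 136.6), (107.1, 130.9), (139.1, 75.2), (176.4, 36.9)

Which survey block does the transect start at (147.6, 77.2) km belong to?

Upper

Cast a ray rightward from (147.6, 77.2). For each polygon, the edges (by vertex number in listed order) whose endpoints lie on opposite sides of y = 77.2, where each meets that height, and whether that is right or left of the point:
Lower: no edge straddles that height → 0 crossings.
West: no edge straddles that height → 0 crossings.
Upper: 2–3 at x≈137.95 (left), 4–1 at x≈170.38 (right) → 1 crossing.
Only Upper has an odd count, so the point is inside Upper.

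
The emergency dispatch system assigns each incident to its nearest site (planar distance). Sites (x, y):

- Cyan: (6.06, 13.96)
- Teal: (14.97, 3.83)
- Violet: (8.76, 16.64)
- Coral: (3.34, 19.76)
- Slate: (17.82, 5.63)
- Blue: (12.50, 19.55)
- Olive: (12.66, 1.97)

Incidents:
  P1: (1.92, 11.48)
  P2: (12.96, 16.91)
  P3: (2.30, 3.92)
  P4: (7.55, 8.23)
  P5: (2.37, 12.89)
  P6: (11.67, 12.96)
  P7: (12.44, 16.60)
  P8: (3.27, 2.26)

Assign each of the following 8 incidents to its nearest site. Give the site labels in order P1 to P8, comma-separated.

Cyan, Blue, Olive, Cyan, Cyan, Violet, Blue, Olive

P1 → Cyan (d²=23.29)
P2 → Blue (d²=7.18)
P3 → Olive (d²=111.13)
P4 → Cyan (d²=35.05)
P5 → Cyan (d²=14.76)
P6 → Violet (d²=22.01)
P7 → Blue (d²=8.71)
P8 → Olive (d²=88.26)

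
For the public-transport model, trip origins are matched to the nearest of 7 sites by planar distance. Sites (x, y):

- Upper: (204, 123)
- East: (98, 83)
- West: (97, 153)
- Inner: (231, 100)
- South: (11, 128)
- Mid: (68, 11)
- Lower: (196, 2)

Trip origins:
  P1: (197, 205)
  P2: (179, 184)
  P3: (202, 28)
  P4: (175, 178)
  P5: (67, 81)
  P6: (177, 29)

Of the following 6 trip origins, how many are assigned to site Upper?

P1 → Upper
P2 → Upper
P3 → Lower
P4 → Upper
P5 → East
P6 → Lower
3 of the 6 go to Upper.

3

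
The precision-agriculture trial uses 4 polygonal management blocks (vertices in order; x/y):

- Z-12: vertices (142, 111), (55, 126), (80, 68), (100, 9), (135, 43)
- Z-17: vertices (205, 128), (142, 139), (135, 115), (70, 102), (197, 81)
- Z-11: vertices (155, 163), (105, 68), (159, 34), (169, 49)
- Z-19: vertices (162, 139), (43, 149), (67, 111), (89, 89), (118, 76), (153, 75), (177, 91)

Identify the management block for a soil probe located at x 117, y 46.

Z-12

Cast a ray rightward from (117, 46). For each polygon, the edges (by vertex number in listed order) whose endpoints lie on opposite sides of y = 46, where each meets that height, and whether that is right or left of the point:
Z-12: 3–4 at x≈87.5 (left), 5–1 at x≈135.3 (right) → 1 crossing.
Z-17: no edge straddles that height → 0 crossings.
Z-11: 2–3 at x≈139.9 (right), 3–4 at x≈167.0 (right) → 2 crossings.
Z-19: no edge straddles that height → 0 crossings.
Only Z-12 has an odd count, so the point is inside Z-12.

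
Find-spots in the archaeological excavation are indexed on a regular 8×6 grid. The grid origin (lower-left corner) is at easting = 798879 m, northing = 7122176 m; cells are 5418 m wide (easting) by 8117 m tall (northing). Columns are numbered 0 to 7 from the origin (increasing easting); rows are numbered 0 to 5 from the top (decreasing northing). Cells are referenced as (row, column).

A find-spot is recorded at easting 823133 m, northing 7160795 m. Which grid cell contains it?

Column index: ⌊(823133 − 798879) / 5418⌋ = ⌊4.477⌋ = 4
Row offset from origin: ⌊(7160795 − 7122176) / 8117⌋ = ⌊4.758⌋ = 4 → row 1 (counted from top)

(1, 4)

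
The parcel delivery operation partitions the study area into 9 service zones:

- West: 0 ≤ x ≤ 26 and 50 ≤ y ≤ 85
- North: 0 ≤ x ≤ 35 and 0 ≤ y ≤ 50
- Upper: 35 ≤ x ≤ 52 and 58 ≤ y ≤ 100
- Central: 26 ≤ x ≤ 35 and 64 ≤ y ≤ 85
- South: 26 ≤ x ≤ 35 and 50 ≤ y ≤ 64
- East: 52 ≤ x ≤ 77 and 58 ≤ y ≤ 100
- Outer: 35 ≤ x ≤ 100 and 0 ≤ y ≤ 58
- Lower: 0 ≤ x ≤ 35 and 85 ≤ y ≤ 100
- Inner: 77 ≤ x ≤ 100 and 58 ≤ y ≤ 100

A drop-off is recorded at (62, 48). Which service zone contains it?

The point has x = 62 and y = 48.
Only Outer satisfies 35 ≤ x ≤ 100 and 0 ≤ y ≤ 58.

Outer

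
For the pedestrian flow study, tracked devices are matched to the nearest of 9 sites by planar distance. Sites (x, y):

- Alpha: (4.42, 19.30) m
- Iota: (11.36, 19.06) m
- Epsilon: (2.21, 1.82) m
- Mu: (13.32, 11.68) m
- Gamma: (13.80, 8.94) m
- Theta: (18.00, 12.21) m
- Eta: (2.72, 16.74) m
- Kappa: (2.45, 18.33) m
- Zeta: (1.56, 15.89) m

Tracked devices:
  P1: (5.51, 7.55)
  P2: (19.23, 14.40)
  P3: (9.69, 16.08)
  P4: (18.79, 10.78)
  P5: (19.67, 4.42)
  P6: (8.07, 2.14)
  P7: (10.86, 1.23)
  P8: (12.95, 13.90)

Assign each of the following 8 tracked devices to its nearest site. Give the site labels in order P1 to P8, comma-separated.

Epsilon, Theta, Iota, Theta, Gamma, Epsilon, Gamma, Mu

P1 → Epsilon (d²=43.72)
P2 → Theta (d²=6.31)
P3 → Iota (d²=11.67)
P4 → Theta (d²=2.67)
P5 → Gamma (d²=54.89)
P6 → Epsilon (d²=34.44)
P7 → Gamma (d²=68.09)
P8 → Mu (d²=5.07)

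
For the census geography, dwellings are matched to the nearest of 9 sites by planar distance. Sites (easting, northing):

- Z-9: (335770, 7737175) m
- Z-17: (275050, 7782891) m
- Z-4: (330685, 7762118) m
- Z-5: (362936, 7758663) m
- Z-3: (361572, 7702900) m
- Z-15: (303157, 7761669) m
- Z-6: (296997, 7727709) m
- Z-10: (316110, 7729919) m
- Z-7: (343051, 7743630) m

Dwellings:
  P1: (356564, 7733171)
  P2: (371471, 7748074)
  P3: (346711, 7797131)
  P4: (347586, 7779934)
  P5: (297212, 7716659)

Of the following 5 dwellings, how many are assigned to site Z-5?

1

P1 → Z-7
P2 → Z-5
P3 → Z-4
P4 → Z-4
P5 → Z-6
1 of the 5 goes to Z-5.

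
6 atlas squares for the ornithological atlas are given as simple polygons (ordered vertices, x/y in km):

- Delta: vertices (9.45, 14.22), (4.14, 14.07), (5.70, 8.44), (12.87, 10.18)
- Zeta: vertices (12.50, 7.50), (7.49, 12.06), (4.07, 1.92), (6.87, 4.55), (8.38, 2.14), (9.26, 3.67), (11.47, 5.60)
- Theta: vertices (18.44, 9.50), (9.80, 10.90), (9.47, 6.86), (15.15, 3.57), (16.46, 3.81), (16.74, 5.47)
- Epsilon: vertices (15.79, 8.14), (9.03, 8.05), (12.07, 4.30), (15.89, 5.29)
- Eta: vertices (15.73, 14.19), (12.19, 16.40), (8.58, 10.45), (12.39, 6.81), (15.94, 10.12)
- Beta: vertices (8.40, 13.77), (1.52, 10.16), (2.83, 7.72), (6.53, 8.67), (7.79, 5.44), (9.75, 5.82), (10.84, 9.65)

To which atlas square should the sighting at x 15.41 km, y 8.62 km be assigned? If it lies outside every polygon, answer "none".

Cast a ray rightward from (15.41, 8.62). For each polygon, the edges (by vertex number in listed order) whose endpoints lie on opposite sides of y = 8.62, where each meets that height, and whether that is right or left of the point:
Delta: 2–3 at x≈5.650 (left), 3–4 at x≈6.442 (left) → 0 crossings.
Zeta: 1–2 at x≈11.269 (left), 2–3 at x≈6.330 (left) → 0 crossings.
Theta: 2–3 at x≈9.614 (left), 6–1 at x≈18.069 (right) → 1 crossing.
Epsilon: no edge straddles that height → 0 crossings.
Eta: 3–4 at x≈10.495 (left), 4–5 at x≈14.331 (left) → 0 crossings.
Beta: 2–3 at x≈2.347 (left), 3–4 at x≈6.335 (left), 4–5 at x≈6.550 (left), 6–7 at x≈10.547 (left) → 0 crossings.
Only Theta has an odd count, so the point is inside Theta.

Theta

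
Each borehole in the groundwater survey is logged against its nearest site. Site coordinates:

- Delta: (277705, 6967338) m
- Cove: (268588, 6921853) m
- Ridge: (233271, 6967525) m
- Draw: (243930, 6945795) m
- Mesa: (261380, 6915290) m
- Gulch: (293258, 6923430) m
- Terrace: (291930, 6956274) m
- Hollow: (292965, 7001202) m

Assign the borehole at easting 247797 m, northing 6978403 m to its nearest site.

Squared distances to each site:
Delta: 1016922689.000; Cove: 3630168181.000; Ridge: 329335560.000; Draw: 1078235353.000; Mesa: 4167748658.000; Gulch: 5088733250.000; Terrace: 2437414330.000; Hollow: 2559942625.000.
Minimum at Ridge.

Ridge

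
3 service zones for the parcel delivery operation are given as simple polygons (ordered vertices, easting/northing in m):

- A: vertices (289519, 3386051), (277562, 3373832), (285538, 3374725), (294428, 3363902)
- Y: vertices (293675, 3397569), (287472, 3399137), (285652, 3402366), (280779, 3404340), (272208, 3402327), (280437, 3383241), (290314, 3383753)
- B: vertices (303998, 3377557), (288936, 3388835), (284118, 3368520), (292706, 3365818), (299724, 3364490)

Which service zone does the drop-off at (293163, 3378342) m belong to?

Cast a ray rightward from (293163, 3378342). For each polygon, the edges (by vertex number in listed order) whose endpoints lie on opposite sides of northing = 3378342, where each meets that height, and whether that is right or left of the point:
A: 1–2 at easting≈281975.3 (left), 4–1 at easting≈291227.6 (left) → 0 crossings.
Y: no edge straddles that height → 0 crossings.
B: 1–2 at easting≈302949.6 (right), 2–3 at easting≈286447.4 (left) → 1 crossing.
Only B has an odd count, so the point is inside B.

B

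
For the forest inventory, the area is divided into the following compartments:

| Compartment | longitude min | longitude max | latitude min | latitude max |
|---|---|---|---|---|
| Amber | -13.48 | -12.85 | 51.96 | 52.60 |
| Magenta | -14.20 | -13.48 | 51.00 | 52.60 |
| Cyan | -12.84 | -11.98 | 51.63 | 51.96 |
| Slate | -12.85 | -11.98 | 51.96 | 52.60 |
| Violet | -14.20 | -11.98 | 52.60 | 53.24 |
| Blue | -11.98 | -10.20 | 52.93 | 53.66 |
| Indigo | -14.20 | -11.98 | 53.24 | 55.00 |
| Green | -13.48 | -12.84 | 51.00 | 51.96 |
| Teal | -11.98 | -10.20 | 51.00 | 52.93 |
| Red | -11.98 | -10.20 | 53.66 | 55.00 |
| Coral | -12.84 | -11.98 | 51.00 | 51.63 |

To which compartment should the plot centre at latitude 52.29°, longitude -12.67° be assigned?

Slate

The point has longitude = -12.67 and latitude = 52.29.
Only Slate satisfies -12.85 ≤ longitude ≤ -11.98 and 51.96 ≤ latitude ≤ 52.60.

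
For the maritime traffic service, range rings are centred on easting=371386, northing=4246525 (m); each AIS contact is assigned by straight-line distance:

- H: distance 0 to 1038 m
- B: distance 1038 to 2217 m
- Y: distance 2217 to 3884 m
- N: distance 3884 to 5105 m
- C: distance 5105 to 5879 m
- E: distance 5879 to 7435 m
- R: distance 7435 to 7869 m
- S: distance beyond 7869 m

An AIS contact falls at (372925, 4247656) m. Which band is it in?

Distance = √((372925−371386)² + (4247656−4246525)²) = √(2368521.000 + 1279161.000) = 1909.891 m.
1038 ≤ 1909.891 < 2217 → B.

B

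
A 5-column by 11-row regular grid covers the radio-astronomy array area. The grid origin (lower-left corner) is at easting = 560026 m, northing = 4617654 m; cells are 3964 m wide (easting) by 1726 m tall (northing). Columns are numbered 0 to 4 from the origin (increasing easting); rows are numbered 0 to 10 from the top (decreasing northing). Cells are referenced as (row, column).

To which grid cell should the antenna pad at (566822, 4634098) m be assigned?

(1, 1)

Column index: ⌊(566822 − 560026) / 3964⌋ = ⌊1.714⌋ = 1
Row offset from origin: ⌊(4634098 − 4617654) / 1726⌋ = ⌊9.527⌋ = 9 → row 1 (counted from top)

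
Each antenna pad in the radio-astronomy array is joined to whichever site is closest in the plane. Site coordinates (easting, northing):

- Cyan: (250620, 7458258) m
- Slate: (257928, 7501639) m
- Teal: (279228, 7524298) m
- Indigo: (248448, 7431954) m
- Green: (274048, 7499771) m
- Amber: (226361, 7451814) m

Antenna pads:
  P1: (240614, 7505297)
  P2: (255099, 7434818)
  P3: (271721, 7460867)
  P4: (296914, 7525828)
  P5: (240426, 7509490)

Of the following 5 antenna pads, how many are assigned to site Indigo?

1

P1 → Slate
P2 → Indigo
P3 → Cyan
P4 → Teal
P5 → Slate
1 of the 5 goes to Indigo.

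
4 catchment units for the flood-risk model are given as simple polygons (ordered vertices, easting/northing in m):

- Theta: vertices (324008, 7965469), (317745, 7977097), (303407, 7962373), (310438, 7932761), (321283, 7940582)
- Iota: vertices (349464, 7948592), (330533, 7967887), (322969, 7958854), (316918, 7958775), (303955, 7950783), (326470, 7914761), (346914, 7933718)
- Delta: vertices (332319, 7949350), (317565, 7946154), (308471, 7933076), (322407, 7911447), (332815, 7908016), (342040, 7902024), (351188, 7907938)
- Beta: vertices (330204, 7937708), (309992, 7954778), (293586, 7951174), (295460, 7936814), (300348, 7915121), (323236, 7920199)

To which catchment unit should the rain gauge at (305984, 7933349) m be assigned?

Cast a ray rightward from (305984, 7933349). For each polygon, the edges (by vertex number in listed order) whose endpoints lie on opposite sides of northing = 7933349, where each meets that height, and whether that is right or left of the point:
Theta: 3–4 at easting≈310298.4 (right), 4–5 at easting≈311253.4 (right) → 2 crossings.
Iota: 5–6 at easting≈314851.9 (right), 6–7 at easting≈346516.1 (right) → 2 crossings.
Delta: 2–3 at easting≈308660.8 (right), 7–1 at easting≈339609.7 (right) → 2 crossings.
Beta: 4–5 at easting≈296240.8 (left), 6–1 at easting≈328469.3 (right) → 1 crossing.
Only Beta has an odd count, so the point is inside Beta.

Beta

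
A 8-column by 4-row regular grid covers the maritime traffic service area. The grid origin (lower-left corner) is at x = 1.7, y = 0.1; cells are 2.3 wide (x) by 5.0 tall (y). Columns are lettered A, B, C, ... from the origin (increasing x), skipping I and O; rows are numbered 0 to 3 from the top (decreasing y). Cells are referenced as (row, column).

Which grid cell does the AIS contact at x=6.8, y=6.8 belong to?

(2, C)

Column index: ⌊(6.8 − 1.7) / 2.3⌋ = ⌊2.217⌋ = 2 → column C
Row offset from origin: ⌊(6.8 − 0.1) / 5.0⌋ = ⌊1.340⌋ = 1 → row 2 (counted from top)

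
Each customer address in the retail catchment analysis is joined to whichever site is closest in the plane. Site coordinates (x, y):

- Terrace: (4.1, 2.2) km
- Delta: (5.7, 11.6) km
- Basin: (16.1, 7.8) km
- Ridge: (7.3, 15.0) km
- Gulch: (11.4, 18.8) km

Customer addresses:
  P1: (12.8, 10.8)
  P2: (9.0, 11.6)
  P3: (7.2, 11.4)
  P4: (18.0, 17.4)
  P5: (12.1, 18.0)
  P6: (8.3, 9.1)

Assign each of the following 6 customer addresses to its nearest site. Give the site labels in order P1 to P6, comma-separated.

Basin, Delta, Delta, Gulch, Gulch, Delta

P1 → Basin (d²=19.89)
P2 → Delta (d²=10.89)
P3 → Delta (d²=2.29)
P4 → Gulch (d²=45.52)
P5 → Gulch (d²=1.13)
P6 → Delta (d²=13.01)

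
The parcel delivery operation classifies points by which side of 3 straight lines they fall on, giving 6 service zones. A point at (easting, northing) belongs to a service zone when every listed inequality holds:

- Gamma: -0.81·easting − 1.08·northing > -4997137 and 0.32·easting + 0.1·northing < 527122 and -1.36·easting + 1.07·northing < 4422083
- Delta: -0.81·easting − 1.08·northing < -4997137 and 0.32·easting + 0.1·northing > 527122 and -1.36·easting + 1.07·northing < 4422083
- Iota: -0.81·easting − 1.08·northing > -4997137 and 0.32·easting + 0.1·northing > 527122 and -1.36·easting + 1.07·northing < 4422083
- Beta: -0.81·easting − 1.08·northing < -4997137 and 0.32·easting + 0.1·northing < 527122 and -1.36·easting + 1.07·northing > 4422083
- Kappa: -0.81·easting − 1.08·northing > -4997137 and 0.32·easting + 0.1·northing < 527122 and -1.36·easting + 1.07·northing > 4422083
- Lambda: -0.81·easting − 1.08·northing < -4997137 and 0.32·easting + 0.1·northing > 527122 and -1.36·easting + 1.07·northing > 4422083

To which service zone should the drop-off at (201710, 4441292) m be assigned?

Kappa

-0.81·201710 − 1.08·4441292 = -4959980.460, which is > -4997137
0.32·201710 + 0.1·4441292 = 508676.400, which is < 527122
-1.36·201710 + 1.07·4441292 = 4477856.840, which is > 4422083
This sign pattern matches Kappa.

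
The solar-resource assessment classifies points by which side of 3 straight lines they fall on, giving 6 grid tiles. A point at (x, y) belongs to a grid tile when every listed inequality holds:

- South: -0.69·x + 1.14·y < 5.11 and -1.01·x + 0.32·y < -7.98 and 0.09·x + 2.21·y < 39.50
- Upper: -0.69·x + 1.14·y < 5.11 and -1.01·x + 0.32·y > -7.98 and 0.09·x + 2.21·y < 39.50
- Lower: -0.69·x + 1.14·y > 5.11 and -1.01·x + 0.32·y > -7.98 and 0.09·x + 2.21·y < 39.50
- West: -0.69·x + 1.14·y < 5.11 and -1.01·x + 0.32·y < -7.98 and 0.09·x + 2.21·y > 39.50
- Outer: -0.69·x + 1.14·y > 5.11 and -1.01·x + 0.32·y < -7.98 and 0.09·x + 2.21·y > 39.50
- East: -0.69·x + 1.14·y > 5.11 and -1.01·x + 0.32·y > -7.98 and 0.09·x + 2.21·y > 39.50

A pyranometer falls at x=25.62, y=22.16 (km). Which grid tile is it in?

Outer

-0.69·25.62 + 1.14·22.16 = 7.585, which is > 5.11
-1.01·25.62 + 0.32·22.16 = -18.785, which is < -7.98
0.09·25.62 + 2.21·22.16 = 51.279, which is > 39.50
This sign pattern matches Outer.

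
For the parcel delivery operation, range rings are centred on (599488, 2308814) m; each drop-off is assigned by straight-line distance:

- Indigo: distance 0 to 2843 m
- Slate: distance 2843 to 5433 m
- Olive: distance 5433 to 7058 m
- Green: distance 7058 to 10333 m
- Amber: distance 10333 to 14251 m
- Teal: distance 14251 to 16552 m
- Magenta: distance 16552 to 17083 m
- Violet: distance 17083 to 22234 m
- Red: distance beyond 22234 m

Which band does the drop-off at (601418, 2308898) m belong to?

Indigo

Distance = √((601418−599488)² + (2308898−2308814)²) = √(3724900.000 + 7056.000) = 1931.827 m.
0 ≤ 1931.827 < 2843 → Indigo.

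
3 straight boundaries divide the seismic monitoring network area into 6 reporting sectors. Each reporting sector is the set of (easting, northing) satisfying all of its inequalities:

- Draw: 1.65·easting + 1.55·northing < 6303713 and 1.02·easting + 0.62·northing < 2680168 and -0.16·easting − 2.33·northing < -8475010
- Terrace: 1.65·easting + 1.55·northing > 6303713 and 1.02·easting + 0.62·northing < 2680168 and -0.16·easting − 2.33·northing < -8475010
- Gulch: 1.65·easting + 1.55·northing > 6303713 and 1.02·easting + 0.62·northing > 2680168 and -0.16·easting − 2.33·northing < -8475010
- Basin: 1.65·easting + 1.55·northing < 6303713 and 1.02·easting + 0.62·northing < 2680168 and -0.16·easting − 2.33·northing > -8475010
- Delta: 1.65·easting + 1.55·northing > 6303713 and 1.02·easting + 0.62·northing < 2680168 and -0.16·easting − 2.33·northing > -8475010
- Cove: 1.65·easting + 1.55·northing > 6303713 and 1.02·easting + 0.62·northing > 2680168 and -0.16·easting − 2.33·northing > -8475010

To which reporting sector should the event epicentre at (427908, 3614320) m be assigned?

Terrace

1.65·427908 + 1.55·3614320 = 6308244.200, which is > 6303713
1.02·427908 + 0.62·3614320 = 2677344.560, which is < 2680168
-0.16·427908 − 2.33·3614320 = -8489830.880, which is < -8475010
This sign pattern matches Terrace.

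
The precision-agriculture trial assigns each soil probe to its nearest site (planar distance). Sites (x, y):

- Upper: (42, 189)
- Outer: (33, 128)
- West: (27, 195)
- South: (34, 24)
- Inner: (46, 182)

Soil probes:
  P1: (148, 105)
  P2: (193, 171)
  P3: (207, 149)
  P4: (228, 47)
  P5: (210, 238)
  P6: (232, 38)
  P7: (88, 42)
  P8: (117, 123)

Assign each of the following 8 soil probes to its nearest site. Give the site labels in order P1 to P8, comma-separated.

Outer, Inner, Inner, South, Inner, South, South, Outer

P1 → Outer (d²=13754.00)
P2 → Inner (d²=21730.00)
P3 → Inner (d²=27010.00)
P4 → South (d²=38165.00)
P5 → Inner (d²=30032.00)
P6 → South (d²=39400.00)
P7 → South (d²=3240.00)
P8 → Outer (d²=7081.00)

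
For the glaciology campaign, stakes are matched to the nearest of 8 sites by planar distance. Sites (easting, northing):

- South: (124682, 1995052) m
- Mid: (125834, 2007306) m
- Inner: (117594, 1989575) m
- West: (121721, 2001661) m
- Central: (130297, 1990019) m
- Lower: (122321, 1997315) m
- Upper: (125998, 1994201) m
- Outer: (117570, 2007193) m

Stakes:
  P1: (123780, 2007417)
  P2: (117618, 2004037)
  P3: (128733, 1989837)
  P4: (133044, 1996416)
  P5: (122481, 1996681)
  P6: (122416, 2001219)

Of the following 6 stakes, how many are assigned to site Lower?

1

P1 → Mid
P2 → Outer
P3 → Central
P4 → Central
P5 → Lower
P6 → West
1 of the 6 goes to Lower.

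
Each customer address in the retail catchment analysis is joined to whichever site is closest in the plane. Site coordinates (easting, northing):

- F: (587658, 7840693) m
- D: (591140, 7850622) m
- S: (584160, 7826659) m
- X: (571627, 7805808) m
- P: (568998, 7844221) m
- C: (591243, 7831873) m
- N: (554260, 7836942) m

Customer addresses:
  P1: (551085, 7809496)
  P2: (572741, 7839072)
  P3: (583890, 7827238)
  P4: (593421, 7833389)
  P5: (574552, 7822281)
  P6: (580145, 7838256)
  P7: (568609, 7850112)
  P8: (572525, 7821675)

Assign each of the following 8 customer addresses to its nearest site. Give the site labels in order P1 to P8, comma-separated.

P1 → X (d²=435575108.00)
P2 → P (d²=40522250.00)
P3 → S (d²=408141.00)
P4 → C (d²=7041940.00)
P5 → S (d²=111480548.00)
P6 → F (d²=62384138.00)
P7 → P (d²=34855202.00)
P8 → S (d²=160213481.00)

X, P, S, C, S, F, P, S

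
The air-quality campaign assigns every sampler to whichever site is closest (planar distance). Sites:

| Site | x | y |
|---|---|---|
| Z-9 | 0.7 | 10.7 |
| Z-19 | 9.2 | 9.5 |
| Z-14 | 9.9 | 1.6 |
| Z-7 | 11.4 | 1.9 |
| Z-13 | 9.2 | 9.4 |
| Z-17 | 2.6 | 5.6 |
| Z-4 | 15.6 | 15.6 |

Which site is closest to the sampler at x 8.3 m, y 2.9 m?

Z-14

Squared distances to each site:
Z-9: 118.600; Z-19: 44.370; Z-14: 4.250; Z-7: 10.610; Z-13: 43.060; Z-17: 39.780; Z-4: 214.580.
Minimum at Z-14.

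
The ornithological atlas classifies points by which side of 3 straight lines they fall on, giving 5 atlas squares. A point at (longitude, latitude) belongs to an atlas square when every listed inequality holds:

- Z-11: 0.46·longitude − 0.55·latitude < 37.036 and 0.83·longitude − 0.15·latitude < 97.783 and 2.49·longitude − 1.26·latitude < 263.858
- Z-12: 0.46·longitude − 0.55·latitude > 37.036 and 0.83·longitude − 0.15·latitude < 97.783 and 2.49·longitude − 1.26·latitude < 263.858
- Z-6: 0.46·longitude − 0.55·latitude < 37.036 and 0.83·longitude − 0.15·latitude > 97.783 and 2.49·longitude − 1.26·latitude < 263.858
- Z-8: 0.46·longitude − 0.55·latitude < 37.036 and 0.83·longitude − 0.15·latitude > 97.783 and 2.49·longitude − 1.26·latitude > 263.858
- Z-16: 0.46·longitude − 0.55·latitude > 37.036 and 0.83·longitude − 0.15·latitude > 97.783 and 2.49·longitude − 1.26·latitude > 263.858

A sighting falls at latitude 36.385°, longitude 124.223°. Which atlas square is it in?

Z-12

0.46·124.223 − 0.55·36.385 = 37.131, which is > 37.036
0.83·124.223 − 0.15·36.385 = 97.647, which is < 97.783
2.49·124.223 − 1.26·36.385 = 263.470, which is < 263.858
This sign pattern matches Z-12.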